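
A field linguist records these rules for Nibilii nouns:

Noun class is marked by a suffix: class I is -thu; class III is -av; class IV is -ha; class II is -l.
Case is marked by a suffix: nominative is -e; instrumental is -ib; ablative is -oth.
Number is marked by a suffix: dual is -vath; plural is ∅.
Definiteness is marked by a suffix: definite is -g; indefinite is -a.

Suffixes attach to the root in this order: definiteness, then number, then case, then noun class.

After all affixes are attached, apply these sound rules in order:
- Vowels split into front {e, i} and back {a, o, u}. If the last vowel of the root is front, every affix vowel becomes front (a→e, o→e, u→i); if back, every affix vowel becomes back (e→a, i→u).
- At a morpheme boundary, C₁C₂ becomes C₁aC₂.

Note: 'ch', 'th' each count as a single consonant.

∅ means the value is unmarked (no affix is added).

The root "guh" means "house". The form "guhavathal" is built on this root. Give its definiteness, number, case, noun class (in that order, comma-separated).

indefinite, dual, nominative, class II

Segment: guh-a-vath-e-l.
definiteness: -a → indefinite.
number: -vath → dual.
case: -e → nominative.
noun class: -l → class II.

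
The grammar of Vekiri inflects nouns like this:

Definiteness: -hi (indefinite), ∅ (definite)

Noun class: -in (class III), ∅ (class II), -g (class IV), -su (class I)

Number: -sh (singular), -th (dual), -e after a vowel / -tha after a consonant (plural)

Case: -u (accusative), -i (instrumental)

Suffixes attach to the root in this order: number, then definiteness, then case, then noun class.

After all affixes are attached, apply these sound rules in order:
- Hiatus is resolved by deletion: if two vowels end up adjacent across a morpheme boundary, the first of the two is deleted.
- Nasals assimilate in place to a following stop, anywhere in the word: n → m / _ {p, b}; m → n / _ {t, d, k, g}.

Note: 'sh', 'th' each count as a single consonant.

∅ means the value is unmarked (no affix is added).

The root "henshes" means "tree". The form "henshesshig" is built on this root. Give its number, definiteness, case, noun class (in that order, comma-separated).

Segment: henshes-sh-i-g.
number: -sh → singular.
definiteness: ∅ → definite.
case: -i → instrumental.
noun class: -g → class IV.

singular, definite, instrumental, class IV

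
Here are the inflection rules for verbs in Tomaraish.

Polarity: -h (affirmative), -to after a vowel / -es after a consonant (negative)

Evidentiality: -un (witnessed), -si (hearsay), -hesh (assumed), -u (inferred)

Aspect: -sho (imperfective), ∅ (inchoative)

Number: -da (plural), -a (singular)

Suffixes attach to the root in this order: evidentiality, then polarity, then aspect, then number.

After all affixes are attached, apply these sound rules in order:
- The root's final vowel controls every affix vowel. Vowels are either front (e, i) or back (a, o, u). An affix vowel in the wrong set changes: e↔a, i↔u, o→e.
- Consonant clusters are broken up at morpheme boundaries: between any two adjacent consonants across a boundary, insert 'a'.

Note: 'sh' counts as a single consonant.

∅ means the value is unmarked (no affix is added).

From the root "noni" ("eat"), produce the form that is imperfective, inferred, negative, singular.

noniiteshee

Attach evidentiality inferred -u → noniu.
Attach polarity negative -to (after vowel 'u') → noniuto.
Attach aspect imperfective -sho → noniutosho.
Attach number singular -a → noniutoshoa.
Apply vowel harmony: noniutoshoa → noniiteshee.
Epenthesis: no change.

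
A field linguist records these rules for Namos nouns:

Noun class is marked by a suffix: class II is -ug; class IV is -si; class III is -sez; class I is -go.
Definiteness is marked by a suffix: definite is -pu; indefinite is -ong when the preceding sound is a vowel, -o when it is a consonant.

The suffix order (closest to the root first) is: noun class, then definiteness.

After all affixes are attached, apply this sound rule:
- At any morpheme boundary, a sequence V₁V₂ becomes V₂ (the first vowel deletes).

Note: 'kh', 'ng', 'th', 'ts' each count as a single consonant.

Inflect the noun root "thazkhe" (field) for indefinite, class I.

Attach noun class class I -go → thazkhego.
Attach definiteness indefinite -ong (after vowel 'o') → thazkhegoong.
Apply vowel deletion: thazkhegoong → thazkhegong.

thazkhegong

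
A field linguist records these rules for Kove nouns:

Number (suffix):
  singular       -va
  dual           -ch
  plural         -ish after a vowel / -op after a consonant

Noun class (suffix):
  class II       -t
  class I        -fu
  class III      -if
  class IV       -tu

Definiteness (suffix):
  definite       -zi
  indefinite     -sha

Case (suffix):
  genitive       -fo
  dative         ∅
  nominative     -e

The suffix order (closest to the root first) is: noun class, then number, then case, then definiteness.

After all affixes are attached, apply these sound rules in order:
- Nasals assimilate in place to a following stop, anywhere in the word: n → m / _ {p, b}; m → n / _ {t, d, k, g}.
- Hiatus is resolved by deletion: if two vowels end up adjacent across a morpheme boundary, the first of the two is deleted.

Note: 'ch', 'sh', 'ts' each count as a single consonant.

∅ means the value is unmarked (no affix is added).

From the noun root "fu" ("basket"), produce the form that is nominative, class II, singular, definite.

Attach noun class class II -t → fut.
Attach number singular -va → futva.
Attach case nominative -e → futvae.
Attach definiteness definite -zi → futvaezi.
Nasal assimilation: no change.
Apply vowel deletion: futvaezi → futvezi.

futvezi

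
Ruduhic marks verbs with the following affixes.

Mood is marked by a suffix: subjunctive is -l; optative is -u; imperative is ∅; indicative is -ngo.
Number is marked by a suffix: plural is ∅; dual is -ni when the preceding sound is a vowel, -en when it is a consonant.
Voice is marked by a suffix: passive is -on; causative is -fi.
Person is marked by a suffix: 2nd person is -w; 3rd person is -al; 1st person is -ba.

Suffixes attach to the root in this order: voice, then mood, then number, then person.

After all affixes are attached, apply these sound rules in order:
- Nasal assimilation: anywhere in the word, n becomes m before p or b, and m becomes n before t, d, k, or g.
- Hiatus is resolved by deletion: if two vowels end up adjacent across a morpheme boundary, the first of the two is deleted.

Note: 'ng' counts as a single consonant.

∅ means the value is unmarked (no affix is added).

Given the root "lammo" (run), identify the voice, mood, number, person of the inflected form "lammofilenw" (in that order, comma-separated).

causative, subjunctive, dual, 2nd person

Segment: lammo-fi-l-en-w.
voice: -fi → causative.
mood: -l → subjunctive.
number: -ni/en → dual.
person: -w → 2nd person.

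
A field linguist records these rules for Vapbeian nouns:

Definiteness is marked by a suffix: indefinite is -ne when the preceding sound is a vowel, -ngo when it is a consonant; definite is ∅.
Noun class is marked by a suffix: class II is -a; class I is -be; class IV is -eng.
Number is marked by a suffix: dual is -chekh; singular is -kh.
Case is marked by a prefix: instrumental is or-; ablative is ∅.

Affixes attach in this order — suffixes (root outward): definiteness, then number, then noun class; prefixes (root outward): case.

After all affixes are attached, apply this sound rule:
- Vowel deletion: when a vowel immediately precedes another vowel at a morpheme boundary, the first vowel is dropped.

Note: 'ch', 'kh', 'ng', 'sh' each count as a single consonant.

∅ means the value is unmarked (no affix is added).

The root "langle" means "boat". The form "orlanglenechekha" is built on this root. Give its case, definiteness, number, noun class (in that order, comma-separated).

instrumental, indefinite, dual, class II

Segment: or-langle-ne-chekh-a.
case: or- → instrumental.
definiteness: -ne/ngo → indefinite.
number: -chekh → dual.
noun class: -a → class II.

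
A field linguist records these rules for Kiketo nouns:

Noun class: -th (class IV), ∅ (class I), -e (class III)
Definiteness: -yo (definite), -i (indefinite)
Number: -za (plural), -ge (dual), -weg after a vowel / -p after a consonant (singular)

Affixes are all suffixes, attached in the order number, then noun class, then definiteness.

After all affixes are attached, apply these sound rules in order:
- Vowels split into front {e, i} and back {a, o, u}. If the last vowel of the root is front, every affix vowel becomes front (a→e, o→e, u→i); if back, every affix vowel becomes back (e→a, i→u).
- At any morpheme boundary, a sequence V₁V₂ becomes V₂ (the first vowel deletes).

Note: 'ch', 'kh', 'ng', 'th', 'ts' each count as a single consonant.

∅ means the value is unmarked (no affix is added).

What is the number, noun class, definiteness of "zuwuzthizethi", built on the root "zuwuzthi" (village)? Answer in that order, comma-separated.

Segment: zuwuzthi-za-th-i.
number: -za → plural.
noun class: -th → class IV.
definiteness: -i → indefinite.

plural, class IV, indefinite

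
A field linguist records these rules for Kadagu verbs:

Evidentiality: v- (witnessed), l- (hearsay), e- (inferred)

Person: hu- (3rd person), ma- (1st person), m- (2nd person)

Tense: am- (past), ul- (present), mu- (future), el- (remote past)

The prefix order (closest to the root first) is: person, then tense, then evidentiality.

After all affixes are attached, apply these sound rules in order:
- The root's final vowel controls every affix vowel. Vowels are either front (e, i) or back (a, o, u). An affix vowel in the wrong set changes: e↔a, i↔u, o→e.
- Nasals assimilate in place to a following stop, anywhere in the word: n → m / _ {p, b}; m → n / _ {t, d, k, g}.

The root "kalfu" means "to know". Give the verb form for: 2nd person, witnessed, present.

Attach person 2nd person m- → mkalfu.
Attach tense present ul- → ulmkalfu.
Attach evidentiality witnessed v- → vulmkalfu.
Vowel harmony: no change.
Apply nasal assimilation: vulmkalfu → vulnkalfu.

vulnkalfu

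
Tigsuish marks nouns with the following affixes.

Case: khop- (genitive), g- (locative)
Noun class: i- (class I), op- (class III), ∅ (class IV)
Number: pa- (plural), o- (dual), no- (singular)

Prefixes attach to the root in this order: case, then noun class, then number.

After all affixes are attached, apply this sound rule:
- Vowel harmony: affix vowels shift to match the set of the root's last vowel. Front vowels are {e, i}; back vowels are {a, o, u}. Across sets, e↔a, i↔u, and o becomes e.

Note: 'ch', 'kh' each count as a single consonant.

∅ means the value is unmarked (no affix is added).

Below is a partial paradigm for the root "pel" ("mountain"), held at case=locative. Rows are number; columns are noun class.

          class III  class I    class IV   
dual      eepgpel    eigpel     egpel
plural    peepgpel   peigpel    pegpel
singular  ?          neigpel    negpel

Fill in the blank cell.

Attach case locative g- → gpel.
Attach noun class class III op- → opgpel.
Attach number singular no- → noopgpel.
Apply vowel harmony: noopgpel → neepgpel.

neepgpel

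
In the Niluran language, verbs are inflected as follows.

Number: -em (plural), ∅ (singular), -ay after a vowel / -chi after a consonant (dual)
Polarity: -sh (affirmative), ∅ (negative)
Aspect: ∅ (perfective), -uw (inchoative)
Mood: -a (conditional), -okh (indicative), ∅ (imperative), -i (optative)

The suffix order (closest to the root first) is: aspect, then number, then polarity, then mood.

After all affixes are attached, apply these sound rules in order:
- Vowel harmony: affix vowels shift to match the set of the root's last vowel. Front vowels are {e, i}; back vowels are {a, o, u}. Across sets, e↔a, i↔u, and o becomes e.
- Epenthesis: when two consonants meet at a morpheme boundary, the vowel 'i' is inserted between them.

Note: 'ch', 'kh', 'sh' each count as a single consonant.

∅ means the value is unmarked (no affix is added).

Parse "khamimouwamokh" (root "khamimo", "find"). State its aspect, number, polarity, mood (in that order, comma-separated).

inchoative, plural, negative, indicative

Segment: khamimo-uw-em-okh.
aspect: -uw → inchoative.
number: -em → plural.
polarity: ∅ → negative.
mood: -okh → indicative.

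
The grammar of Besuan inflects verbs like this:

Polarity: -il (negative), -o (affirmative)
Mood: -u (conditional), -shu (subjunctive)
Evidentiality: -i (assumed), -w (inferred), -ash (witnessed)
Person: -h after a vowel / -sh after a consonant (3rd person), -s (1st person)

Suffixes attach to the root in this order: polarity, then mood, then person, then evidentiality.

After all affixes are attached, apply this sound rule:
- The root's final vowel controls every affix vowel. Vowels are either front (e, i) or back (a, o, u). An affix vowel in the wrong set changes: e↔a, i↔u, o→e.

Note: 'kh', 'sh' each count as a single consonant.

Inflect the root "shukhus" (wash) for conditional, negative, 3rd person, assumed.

Attach polarity negative -il → shukhusil.
Attach mood conditional -u → shukhusilu.
Attach person 3rd person -h (after vowel 'u') → shukhusiluh.
Attach evidentiality assumed -i → shukhusiluhi.
Apply vowel harmony: shukhusiluhi → shukhusuluhu.

shukhusuluhu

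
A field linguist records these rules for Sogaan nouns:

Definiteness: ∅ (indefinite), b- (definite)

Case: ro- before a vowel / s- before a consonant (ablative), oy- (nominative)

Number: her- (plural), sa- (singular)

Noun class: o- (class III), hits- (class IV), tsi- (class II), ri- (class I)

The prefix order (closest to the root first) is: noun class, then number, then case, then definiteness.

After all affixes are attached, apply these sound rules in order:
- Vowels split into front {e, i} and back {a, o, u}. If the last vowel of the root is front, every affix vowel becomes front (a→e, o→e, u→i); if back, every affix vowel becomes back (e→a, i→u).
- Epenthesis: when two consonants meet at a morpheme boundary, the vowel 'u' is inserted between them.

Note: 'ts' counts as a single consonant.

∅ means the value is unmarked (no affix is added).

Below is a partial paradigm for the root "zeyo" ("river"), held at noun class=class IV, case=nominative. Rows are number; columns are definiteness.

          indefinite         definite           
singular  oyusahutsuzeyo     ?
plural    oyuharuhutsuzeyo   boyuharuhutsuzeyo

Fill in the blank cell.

Attach noun class class IV hits- → hitszeyo.
Attach number singular sa- → sahitszeyo.
Attach case nominative oy- → oysahitszeyo.
Attach definiteness definite b- → boysahitszeyo.
Apply vowel harmony: boysahitszeyo → boysahutszeyo.
Apply epenthesis: boysahutszeyo → boyusahutsuzeyo.

boyusahutsuzeyo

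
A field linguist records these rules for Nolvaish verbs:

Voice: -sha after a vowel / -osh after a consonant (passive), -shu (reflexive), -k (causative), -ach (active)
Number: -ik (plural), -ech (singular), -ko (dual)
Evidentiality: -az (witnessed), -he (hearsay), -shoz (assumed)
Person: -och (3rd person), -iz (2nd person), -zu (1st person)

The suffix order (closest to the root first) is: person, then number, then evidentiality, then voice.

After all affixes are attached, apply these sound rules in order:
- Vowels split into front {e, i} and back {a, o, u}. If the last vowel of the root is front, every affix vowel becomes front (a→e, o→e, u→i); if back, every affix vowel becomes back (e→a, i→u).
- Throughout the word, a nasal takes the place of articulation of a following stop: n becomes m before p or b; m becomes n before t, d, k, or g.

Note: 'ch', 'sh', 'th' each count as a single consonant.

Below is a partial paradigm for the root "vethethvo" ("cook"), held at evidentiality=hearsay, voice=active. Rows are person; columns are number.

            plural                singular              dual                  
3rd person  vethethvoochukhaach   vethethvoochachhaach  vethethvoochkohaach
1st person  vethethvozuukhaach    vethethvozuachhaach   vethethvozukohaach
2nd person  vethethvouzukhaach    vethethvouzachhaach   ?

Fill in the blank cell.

Attach person 2nd person -iz → vethethvoiz.
Attach number dual -ko → vethethvoizko.
Attach evidentiality hearsay -he → vethethvoizkohe.
Attach voice active -ach → vethethvoizkoheach.
Apply vowel harmony: vethethvoizkoheach → vethethvouzkohaach.
Nasal assimilation: no change.

vethethvouzkohaach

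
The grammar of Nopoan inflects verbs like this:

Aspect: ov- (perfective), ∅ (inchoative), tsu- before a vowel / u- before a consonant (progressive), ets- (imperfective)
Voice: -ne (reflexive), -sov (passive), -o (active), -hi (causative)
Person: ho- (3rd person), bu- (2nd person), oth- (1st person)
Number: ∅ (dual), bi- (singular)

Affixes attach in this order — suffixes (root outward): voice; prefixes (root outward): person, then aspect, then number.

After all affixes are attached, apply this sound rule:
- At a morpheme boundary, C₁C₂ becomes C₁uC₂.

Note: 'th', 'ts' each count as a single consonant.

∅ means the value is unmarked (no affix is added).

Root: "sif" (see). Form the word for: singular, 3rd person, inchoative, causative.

bihosifuhi

Attach person 3rd person ho- → hosif.
aspect = inchoative: zero marking, form stays hosif.
Attach voice causative -hi → hosifhi.
Attach number singular bi- → bihosifhi.
Apply epenthesis: bihosifhi → bihosifuhi.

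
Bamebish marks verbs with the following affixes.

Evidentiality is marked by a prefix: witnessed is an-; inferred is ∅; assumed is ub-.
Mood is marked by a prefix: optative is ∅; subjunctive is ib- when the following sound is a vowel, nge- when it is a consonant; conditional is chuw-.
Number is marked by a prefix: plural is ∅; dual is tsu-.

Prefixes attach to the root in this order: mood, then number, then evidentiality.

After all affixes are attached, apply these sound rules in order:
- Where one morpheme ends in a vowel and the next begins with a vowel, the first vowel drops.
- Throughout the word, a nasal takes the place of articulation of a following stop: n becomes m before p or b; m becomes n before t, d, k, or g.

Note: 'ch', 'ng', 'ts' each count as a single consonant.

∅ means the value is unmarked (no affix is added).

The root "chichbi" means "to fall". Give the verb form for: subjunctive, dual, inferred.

Attach mood subjunctive nge- (before consonant 'ch') → ngechichbi.
Attach number dual tsu- → tsungechichbi.
evidentiality = inferred: zero marking, form stays tsungechichbi.
Vowel deletion: no change.
Nasal assimilation: no change.

tsungechichbi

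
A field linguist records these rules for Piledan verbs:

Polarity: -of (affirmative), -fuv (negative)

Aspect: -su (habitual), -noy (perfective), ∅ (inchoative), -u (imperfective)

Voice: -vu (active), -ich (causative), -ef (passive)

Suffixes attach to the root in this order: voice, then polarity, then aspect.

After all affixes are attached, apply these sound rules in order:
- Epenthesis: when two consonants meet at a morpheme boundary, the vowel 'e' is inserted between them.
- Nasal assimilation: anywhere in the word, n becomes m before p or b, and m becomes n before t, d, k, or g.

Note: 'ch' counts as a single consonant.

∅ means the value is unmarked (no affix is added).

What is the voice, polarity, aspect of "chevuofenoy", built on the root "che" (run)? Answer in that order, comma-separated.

active, affirmative, perfective

Segment: che-vu-of-noy.
voice: -vu → active.
polarity: -of → affirmative.
aspect: -noy → perfective.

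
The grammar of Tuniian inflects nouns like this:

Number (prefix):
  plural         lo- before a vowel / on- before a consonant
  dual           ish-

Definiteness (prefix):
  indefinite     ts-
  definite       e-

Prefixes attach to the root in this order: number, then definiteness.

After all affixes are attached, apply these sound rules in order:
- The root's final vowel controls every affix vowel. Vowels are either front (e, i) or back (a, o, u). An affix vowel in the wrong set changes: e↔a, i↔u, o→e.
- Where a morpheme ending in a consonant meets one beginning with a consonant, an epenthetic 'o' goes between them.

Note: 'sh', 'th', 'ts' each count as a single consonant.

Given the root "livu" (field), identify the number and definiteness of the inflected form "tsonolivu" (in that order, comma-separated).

plural, indefinite

Segment: ts-on-livu.
number: lo/on- → plural.
definiteness: ts- → indefinite.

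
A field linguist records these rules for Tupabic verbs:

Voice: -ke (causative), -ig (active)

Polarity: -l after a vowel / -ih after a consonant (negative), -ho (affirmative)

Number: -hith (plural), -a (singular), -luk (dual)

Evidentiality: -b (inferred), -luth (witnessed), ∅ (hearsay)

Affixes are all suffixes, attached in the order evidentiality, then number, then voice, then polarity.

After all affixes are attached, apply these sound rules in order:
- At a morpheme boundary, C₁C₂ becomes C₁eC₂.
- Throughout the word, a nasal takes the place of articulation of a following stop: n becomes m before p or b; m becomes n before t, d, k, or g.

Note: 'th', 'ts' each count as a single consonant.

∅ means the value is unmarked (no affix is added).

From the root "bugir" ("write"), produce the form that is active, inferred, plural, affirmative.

bugirebehithigeho

Attach evidentiality inferred -b → bugirb.
Attach number plural -hith → bugirbhith.
Attach voice active -ig → bugirbhithig.
Attach polarity affirmative -ho → bugirbhithigho.
Apply epenthesis: bugirbhithigho → bugirebehithigeho.
Nasal assimilation: no change.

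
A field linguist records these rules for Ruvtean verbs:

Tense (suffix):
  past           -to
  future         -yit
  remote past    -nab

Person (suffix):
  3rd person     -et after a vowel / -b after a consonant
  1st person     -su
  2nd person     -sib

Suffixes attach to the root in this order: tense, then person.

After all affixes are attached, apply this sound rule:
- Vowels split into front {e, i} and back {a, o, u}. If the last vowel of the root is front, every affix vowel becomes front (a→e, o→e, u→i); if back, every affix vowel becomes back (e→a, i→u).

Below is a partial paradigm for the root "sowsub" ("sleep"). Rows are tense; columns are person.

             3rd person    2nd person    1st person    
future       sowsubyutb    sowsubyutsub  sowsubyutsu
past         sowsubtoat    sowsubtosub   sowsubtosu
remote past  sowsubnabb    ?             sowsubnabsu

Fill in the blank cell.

sowsubnabsub

Attach tense remote past -nab → sowsubnab.
Attach person 2nd person -sib → sowsubnabsib.
Apply vowel harmony: sowsubnabsib → sowsubnabsub.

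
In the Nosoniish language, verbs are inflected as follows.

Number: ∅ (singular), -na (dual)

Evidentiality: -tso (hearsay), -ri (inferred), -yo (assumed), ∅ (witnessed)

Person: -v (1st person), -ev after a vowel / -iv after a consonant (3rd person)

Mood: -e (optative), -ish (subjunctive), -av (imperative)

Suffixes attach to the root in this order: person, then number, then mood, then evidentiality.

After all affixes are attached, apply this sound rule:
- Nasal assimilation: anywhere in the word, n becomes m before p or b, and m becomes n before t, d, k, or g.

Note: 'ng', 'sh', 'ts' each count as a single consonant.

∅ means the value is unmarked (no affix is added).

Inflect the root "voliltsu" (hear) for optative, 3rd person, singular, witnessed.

voliltsueve

Attach person 3rd person -ev (after vowel 'u') → voliltsuev.
number = singular: zero marking, form stays voliltsuev.
Attach mood optative -e → voliltsueve.
evidentiality = witnessed: zero marking, form stays voliltsueve.
Nasal assimilation: no change.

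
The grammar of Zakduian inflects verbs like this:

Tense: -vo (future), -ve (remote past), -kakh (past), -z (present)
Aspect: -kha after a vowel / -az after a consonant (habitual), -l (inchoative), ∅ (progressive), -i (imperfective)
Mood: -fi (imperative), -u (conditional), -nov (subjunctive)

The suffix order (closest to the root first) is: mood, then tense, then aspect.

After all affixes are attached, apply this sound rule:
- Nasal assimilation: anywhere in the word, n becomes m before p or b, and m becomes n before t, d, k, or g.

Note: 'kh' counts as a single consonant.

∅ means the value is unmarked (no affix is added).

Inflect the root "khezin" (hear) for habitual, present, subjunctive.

khezinnovzaz

Attach mood subjunctive -nov → khezinnov.
Attach tense present -z → khezinnovz.
Attach aspect habitual -az (after consonant 'z') → khezinnovzaz.
Nasal assimilation: no change.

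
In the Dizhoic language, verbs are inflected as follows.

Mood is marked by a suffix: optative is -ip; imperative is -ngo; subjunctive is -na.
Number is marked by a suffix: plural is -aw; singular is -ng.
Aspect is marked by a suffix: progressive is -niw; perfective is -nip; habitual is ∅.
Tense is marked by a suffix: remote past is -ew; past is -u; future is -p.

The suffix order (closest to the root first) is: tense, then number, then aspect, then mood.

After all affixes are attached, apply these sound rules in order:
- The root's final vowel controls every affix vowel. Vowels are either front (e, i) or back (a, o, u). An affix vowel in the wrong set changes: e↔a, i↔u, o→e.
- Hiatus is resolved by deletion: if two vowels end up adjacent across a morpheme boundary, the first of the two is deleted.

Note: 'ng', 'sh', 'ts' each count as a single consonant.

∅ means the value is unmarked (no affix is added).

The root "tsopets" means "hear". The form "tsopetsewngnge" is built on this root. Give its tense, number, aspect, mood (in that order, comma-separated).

Segment: tsopets-ew-ng-ngo.
tense: -ew → remote past.
number: -ng → singular.
aspect: ∅ → habitual.
mood: -ngo → imperative.

remote past, singular, habitual, imperative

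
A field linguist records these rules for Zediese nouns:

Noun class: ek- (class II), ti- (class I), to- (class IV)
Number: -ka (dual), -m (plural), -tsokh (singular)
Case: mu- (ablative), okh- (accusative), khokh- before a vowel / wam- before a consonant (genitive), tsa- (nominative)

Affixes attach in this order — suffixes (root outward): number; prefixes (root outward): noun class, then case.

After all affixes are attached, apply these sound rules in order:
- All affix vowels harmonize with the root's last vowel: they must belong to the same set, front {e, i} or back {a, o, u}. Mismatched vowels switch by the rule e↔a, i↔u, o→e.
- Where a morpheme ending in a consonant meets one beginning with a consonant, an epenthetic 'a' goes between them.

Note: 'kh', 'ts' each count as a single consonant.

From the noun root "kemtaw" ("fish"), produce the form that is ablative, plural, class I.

Attach noun class class I ti- → tikemtaw.
Attach case ablative mu- → mutikemtaw.
Attach number plural -m → mutikemtawm.
Apply vowel harmony: mutikemtawm → mutukemtawm.
Apply epenthesis: mutukemtawm → mutukemtawam.

mutukemtawam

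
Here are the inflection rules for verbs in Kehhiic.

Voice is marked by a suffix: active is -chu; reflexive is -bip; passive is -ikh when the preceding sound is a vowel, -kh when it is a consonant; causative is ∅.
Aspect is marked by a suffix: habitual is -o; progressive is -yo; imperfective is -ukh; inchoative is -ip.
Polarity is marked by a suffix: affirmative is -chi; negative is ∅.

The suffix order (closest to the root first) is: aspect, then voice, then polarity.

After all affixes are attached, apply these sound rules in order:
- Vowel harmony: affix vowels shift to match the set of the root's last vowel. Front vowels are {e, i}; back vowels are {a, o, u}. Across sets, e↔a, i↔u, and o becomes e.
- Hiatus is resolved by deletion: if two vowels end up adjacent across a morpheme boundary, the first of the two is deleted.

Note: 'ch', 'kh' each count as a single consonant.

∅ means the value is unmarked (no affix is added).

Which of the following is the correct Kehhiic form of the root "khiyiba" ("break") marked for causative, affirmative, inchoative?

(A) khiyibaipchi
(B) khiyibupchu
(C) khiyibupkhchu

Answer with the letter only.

Attach aspect inchoative -ip → khiyibaip.
voice = causative: zero marking, form stays khiyibaip.
Attach polarity affirmative -chi → khiyibaipchi.
Apply vowel harmony: khiyibaipchi → khiyibaupchu.
Apply vowel deletion: khiyibaupchu → khiyibupchu.
So the correct form is khiyibupchu, option (B).
(A) khiyibaipchi is wrong: it fails to apply the sound rule(s).
(C) khiyibupkhchu is wrong: it uses passive instead of causative for voice.

B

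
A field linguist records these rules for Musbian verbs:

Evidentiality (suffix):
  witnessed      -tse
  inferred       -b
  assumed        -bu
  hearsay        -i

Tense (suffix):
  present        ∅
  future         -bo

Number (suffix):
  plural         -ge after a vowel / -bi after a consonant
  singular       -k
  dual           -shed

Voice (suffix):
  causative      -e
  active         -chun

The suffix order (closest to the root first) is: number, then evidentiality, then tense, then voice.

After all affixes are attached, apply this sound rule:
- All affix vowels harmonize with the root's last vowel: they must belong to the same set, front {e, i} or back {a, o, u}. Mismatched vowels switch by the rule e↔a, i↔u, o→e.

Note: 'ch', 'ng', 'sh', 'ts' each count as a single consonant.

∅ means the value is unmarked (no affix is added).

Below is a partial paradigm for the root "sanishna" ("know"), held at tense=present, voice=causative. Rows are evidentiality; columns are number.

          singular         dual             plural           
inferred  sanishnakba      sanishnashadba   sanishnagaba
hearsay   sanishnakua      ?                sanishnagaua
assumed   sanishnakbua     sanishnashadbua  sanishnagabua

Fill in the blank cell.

Attach number dual -shed → sanishnashed.
Attach evidentiality hearsay -i → sanishnashedi.
tense = present: zero marking, form stays sanishnashedi.
Attach voice causative -e → sanishnashedie.
Apply vowel harmony: sanishnashedie → sanishnashadua.

sanishnashadua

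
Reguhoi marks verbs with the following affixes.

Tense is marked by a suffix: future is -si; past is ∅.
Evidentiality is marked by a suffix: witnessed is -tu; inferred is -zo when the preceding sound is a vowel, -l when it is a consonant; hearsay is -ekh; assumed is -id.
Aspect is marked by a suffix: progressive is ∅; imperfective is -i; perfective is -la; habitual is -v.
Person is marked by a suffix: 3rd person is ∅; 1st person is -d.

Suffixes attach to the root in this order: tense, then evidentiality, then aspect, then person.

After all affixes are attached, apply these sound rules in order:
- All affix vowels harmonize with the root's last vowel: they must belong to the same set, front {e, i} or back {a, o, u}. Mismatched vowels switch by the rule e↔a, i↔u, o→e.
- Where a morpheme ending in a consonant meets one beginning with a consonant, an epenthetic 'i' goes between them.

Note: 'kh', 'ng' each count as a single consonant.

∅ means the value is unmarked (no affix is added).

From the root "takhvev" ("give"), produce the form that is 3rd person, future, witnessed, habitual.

Attach tense future -si → takhvevsi.
Attach evidentiality witnessed -tu → takhvevsitu.
Attach aspect habitual -v → takhvevsituv.
person = 3rd person: zero marking, form stays takhvevsituv.
Apply vowel harmony: takhvevsituv → takhvevsitiv.
Apply epenthesis: takhvevsitiv → takhvevisitiv.

takhvevisitiv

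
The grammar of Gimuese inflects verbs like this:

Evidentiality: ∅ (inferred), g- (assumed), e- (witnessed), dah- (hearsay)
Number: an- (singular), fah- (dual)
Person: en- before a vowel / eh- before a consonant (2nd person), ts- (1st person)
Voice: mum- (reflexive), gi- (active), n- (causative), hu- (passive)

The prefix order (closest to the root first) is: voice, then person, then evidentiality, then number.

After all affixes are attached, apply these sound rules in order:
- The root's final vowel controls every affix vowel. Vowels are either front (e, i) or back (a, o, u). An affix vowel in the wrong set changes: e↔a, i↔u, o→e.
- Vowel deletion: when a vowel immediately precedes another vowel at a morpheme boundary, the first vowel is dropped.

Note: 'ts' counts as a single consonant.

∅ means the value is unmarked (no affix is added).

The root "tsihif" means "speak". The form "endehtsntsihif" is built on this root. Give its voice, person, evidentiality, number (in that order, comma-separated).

Segment: an-dah-ts-n-tsihif.
voice: n- → causative.
person: ts- → 1st person.
evidentiality: dah- → hearsay.
number: an- → singular.

causative, 1st person, hearsay, singular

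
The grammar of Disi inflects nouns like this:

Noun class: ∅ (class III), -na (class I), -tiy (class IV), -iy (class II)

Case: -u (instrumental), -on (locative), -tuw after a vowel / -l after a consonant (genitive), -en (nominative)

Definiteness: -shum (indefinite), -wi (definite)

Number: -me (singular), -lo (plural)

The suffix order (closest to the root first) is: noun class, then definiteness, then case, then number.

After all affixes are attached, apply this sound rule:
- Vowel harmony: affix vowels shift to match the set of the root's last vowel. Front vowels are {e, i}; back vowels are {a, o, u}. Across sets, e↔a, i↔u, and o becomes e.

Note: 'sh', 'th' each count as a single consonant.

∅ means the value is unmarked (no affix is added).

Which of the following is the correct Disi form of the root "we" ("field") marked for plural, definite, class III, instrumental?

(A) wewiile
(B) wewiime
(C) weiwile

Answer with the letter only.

A

noun class = class III: zero marking, form stays we.
Attach definiteness definite -wi → wewi.
Attach case instrumental -u → wewiu.
Attach number plural -lo → wewiulo.
Apply vowel harmony: wewiulo → wewiile.
So the correct form is wewiile, option (A).
(B) wewiime is wrong: it uses singular instead of plural for number.
(C) weiwile is wrong: it has the affixes in the wrong order.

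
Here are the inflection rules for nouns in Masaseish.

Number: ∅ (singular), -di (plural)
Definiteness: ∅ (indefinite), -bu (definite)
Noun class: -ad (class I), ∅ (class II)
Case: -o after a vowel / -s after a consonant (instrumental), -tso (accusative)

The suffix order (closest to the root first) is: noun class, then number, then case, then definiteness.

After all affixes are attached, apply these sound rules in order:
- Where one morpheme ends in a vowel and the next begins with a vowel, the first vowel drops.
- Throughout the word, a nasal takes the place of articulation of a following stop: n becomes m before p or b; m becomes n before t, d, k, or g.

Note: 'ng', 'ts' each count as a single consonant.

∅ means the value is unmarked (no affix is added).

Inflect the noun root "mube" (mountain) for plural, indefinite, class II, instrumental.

mubedo

noun class = class II: zero marking, form stays mube.
Attach number plural -di → mubedi.
Attach case instrumental -o (after vowel 'i') → mubedio.
definiteness = indefinite: zero marking, form stays mubedio.
Apply vowel deletion: mubedio → mubedo.
Nasal assimilation: no change.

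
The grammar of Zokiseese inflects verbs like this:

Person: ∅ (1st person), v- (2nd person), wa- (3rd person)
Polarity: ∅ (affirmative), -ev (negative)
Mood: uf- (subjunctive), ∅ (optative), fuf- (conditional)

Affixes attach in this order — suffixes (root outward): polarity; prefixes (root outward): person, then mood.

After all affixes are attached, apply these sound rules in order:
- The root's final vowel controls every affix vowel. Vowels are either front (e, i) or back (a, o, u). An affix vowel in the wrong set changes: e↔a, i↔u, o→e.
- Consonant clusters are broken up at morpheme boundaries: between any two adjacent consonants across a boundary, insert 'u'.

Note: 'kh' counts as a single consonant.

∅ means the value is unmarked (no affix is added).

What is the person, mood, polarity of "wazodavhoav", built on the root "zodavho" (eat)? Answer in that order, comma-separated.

Segment: wa-zodavho-ev.
person: wa- → 3rd person.
mood: ∅ → optative.
polarity: -ev → negative.

3rd person, optative, negative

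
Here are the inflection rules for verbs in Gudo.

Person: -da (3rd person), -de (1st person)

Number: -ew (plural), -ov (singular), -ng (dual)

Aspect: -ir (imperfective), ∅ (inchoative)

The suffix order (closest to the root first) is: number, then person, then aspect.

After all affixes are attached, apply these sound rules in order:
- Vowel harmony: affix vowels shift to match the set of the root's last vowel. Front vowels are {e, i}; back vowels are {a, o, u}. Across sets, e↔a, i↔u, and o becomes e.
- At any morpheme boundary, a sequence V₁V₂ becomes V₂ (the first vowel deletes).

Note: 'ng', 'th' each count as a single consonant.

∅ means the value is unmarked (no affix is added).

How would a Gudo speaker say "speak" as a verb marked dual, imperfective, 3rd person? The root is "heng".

Attach number dual -ng → hengng.
Attach person 3rd person -da → hengngda.
Attach aspect imperfective -ir → hengngdair.
Apply vowel harmony: hengngdair → hengngdeir.
Apply vowel deletion: hengngdeir → hengngdir.

hengngdir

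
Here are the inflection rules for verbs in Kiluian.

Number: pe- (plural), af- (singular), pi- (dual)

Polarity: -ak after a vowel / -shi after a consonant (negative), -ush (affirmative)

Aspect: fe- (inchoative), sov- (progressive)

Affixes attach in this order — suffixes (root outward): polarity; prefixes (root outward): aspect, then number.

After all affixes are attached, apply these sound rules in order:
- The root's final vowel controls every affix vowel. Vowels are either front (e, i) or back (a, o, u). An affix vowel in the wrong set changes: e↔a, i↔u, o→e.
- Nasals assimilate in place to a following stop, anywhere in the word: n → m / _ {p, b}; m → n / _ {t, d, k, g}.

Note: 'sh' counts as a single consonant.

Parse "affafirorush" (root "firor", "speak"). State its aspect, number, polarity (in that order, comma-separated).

inchoative, singular, affirmative

Segment: af-fe-firor-ush.
aspect: fe- → inchoative.
number: af- → singular.
polarity: -ush → affirmative.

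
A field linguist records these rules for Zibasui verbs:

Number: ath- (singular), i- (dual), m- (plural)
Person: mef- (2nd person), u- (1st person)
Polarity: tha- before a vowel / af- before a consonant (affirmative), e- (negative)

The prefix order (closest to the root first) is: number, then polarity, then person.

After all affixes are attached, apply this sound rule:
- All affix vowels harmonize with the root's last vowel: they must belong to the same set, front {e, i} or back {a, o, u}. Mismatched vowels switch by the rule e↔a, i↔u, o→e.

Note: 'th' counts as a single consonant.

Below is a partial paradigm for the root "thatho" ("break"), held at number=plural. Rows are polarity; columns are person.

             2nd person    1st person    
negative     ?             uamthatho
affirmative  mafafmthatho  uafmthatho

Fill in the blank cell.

Attach number plural m- → mthatho.
Attach polarity negative e- → emthatho.
Attach person 2nd person mef- → mefemthatho.
Apply vowel harmony: mefemthatho → mafamthatho.

mafamthatho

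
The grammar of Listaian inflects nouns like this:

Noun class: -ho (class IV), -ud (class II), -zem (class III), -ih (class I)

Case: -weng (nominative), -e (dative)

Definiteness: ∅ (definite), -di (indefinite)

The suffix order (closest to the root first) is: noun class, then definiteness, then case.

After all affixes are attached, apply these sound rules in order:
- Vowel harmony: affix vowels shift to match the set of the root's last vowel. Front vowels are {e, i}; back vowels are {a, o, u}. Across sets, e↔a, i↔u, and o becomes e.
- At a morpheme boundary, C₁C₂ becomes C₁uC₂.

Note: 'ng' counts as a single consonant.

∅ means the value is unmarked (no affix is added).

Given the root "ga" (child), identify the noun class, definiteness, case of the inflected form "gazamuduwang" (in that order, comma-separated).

class III, indefinite, nominative

Segment: ga-zem-di-weng.
noun class: -zem → class III.
definiteness: -di → indefinite.
case: -weng → nominative.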